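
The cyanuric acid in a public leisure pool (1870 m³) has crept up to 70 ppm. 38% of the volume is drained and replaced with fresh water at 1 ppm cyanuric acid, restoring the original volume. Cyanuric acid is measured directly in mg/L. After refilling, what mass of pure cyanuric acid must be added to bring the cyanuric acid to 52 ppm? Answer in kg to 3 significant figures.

15.4 kg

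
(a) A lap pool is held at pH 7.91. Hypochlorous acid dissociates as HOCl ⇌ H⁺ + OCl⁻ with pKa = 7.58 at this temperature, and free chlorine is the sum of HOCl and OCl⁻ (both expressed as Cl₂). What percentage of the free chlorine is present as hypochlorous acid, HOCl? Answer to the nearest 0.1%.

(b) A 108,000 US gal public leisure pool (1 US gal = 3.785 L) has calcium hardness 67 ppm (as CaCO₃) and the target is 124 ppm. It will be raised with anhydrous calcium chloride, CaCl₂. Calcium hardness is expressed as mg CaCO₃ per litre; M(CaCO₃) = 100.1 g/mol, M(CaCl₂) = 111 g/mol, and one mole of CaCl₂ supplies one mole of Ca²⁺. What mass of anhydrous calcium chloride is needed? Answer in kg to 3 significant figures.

(a) 31.9%; (b) 25.8 kg

(a) [OCl⁻]/[HOCl] = 10^(pH − pKa) = 10^(7.91 − 7.58) = 10^0.33 = 2.138.
(a) Fraction as HOCl = 1 / (1 + 2.138) = 0.3187.

(b) Volume: 108,000 US gal × 3.785 L/gal = 408,780 L.
(b) Hardness to add: (124 − 67) = 57 mg/L as CaCO₃ × 408,780 L = 23,300 g as CaCO₃.
(b) Moles of Ca²⁺ (1 mol Ca²⁺ ≡ 1 mol CaCO₃): 23,300 / 100.1 g/mol = 232.8 mol.
(b) Mass of CaCl₂: 232.8 × 111 = 25,840 g.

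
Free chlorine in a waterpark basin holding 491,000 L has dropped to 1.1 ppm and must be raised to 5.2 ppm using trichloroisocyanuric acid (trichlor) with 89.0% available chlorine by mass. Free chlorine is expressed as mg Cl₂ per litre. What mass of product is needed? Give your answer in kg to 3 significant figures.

Chlorine deficit: 5.2 − 1.1 = 4.1 ppm = 4.1 mg/L as Cl₂.
Cl₂ equivalent needed: 4.1 mg/L × 491,000 L = 2,013,000 mg = 2013 g.
Product at 89.0% available chlorine: 2013 / 0.89 = 2262 g.

2.26 kg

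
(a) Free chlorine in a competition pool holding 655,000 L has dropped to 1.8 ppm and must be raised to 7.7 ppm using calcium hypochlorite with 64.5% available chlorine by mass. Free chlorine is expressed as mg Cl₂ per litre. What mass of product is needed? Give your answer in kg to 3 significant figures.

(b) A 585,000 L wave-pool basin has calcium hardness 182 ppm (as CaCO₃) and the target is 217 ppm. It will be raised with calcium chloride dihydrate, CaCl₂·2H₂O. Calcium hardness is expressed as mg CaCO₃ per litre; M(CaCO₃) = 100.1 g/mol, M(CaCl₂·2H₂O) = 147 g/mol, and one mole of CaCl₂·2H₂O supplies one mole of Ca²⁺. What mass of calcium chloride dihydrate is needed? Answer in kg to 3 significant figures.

(a) 5.99 kg; (b) 30.1 kg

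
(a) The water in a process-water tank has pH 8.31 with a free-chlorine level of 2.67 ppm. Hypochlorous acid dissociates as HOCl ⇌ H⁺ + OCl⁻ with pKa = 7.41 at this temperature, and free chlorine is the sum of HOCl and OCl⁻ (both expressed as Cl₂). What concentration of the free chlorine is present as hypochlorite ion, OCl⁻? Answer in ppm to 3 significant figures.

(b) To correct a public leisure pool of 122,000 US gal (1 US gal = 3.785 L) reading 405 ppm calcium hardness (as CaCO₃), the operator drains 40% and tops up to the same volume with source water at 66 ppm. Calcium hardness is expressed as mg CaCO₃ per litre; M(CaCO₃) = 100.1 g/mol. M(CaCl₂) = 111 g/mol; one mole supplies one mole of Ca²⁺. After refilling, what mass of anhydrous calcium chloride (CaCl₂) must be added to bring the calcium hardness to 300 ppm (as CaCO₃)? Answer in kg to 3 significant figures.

(a) 2.37 ppm; (b) 15.7 kg

(a) [OCl⁻]/[HOCl] = 10^(pH − pKa) = 10^(8.31 − 7.41) = 10^0.90 = 7.943.
(a) Fraction as HOCl = 1 / (1 + 7.943) = 0.1118.
(a) OCl⁻ = (1 − 0.1118) × 2.67 ppm = 2.371 ppm.

(b) Volume: 122,000 US gal × 3.785 L/gal = 461,770 L.
(b) After draining 40% and refilling: 405 × 0.60 + 66 × 0.40 = 269.4 ppm.
(b) Deficit to target: 300 − 269.4 = 30.6 mg/L.
(b) As CaCO₃: 30.6 mg/L × 461,770 L = 14,130 g; ÷ 100.1 = 141.2 mol Ca²⁺.
(b) Mass: 141.2 × 111 = 15,670 g.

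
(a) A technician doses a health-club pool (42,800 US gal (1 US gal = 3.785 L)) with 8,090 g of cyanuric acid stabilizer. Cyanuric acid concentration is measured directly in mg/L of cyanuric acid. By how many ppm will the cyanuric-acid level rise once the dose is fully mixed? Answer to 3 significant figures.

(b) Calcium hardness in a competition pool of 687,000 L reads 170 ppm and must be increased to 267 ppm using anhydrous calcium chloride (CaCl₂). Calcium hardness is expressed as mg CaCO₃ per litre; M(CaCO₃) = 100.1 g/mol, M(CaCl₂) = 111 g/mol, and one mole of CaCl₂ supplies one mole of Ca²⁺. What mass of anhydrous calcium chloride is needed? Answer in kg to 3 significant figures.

(a) 49.9 ppm; (b) 73.9 kg

(a) Volume: 42,800 US gal × 3.785 L/gal = 161,998 L.
(a) Rise: 8,090 g / 161,998 L × 1000 = 49.94 mg/L.

(b) Hardness to add: (267 − 170) = 97 mg/L as CaCO₃ × 687,000 L = 66,640 g as CaCO₃.
(b) Moles of Ca²⁺ (1 mol Ca²⁺ ≡ 1 mol CaCO₃): 66,640 / 100.1 g/mol = 665.7 mol.
(b) Mass of CaCl₂: 665.7 × 111 = 73,900 g.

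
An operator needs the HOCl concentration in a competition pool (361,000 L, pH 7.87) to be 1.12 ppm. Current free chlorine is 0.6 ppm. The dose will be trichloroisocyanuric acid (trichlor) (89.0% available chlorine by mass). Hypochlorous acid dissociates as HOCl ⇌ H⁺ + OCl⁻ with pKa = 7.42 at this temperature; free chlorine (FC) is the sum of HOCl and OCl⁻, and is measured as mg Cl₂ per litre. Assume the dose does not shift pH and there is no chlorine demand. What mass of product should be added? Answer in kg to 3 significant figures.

1.49 kg

[OCl⁻]/[HOCl] = 10^(pH − pKa) = 10^(7.87 − 7.42) = 2.818; fraction as HOCl = 1/(1 + 2.818) = 0.2619.
Free chlorine required for 1.12 ppm HOCl: 1.12 / 0.2619 = 4.277 ppm.
FC to add: 4.277 − 0.6 = 3.677 mg/L as Cl₂.
Cl₂ equivalent: 3.677 mg/L × 361,000 L = 1327 g.
Product at 89.0% available Cl: 1327 / 0.89 = 1491 g.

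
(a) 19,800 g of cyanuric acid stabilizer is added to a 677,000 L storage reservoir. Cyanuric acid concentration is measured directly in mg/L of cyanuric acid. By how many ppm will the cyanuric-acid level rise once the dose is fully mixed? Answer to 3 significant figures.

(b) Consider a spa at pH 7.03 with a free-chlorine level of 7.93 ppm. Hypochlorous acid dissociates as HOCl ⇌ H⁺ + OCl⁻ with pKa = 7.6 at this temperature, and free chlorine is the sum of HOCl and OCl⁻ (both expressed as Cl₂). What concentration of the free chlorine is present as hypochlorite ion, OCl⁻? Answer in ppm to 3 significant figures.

(a) Rise: 19,800 g / 677,000 L × 1000 = 29.25 mg/L.

(b) [OCl⁻]/[HOCl] = 10^(pH − pKa) = 10^(7.03 − 7.6) = 10^-0.57 = 0.2692.
(b) Fraction as HOCl = 1 / (1 + 0.2692) = 0.7879.
(b) OCl⁻ = (1 − 0.7879) × 7.93 ppm = 1.682 ppm.

(a) 29.2 ppm; (b) 1.68 ppm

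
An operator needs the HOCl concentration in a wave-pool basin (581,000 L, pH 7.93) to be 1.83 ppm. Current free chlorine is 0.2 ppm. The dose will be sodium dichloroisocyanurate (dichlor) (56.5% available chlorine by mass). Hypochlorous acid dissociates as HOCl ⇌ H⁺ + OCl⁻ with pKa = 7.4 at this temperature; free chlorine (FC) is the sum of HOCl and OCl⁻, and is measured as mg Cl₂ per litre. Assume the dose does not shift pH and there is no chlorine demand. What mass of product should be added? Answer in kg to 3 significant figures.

8.05 kg

[OCl⁻]/[HOCl] = 10^(pH − pKa) = 10^(7.93 − 7.4) = 3.388; fraction as HOCl = 1/(1 + 3.388) = 0.2279.
Free chlorine required for 1.83 ppm HOCl: 1.83 / 0.2279 = 8.031 ppm.
FC to add: 8.031 − 0.2 = 7.831 mg/L as Cl₂.
Cl₂ equivalent: 7.831 mg/L × 581,000 L = 4550 g.
Product at 56.5% available Cl: 4550 / 0.565 = 8053 g.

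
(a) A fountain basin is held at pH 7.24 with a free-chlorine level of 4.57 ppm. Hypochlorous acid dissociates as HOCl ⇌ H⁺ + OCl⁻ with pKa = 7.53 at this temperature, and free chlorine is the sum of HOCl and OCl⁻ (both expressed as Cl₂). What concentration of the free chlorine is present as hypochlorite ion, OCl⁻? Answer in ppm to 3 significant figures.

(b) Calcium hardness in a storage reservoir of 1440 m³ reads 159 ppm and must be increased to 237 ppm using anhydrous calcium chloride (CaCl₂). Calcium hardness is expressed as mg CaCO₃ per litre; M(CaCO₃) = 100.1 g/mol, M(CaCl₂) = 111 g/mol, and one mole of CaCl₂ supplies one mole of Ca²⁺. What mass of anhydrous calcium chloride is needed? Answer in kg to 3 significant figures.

(a) 1.55 ppm; (b) 125 kg

(a) [OCl⁻]/[HOCl] = 10^(pH − pKa) = 10^(7.24 − 7.53) = 10^-0.29 = 0.5129.
(a) Fraction as HOCl = 1 / (1 + 0.5129) = 0.661.
(a) OCl⁻ = (1 − 0.661) × 4.57 ppm = 1.549 ppm.

(b) Volume: 1440 m³ = 1,440,000 L.
(b) Hardness to add: (237 − 159) = 78 mg/L as CaCO₃ × 1,440,000 L = 112,300 g as CaCO₃.
(b) Moles of Ca²⁺ (1 mol Ca²⁺ ≡ 1 mol CaCO₃): 112,300 / 100.1 g/mol = 1122 mol.
(b) Mass of CaCl₂: 1122 × 111 = 124,600 g.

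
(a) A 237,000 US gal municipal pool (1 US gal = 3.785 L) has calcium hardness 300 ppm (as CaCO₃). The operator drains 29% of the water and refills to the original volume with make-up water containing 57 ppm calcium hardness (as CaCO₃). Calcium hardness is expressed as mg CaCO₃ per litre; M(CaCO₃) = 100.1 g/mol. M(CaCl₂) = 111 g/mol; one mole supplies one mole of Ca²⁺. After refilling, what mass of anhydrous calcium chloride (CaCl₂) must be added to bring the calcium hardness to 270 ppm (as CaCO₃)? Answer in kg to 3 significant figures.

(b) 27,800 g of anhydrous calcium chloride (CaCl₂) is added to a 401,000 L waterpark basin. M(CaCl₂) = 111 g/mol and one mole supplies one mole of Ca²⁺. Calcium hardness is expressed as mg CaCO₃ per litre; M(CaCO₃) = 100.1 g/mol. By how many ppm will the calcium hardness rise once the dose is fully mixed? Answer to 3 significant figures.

(a) 40.3 kg; (b) 62.5 ppm

(a) Volume: 237,000 US gal × 3.785 L/gal = 897,045 L.
(a) After draining 29% and refilling: 300 × 0.71 + 57 × 0.29 = 229.53 ppm.
(a) Deficit to target: 270 − 229.53 = 40.47 mg/L.
(a) As CaCO₃: 40.47 mg/L × 897,045 L = 36,300 g; ÷ 100.1 = 362.7 mol Ca²⁺.
(a) Mass: 362.7 × 111 = 40,260 g.

(b) Moles of Ca²⁺: 27,800 g ÷ 111 g/mol = 250.5 mol.
(b) As CaCO₃: 250.5 mol × 100.1 g/mol = 25,070 g.
(b) Rise: 25,070 g / 401,000 L × 1000 = 62.52 mg/L.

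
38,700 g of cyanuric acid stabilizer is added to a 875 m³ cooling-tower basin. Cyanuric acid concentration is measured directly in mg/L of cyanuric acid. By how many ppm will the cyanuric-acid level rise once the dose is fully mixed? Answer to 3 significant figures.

44.2 ppm

Volume: 875 m³ = 875,000 L.
Rise: 38,700 g / 875,000 L × 1000 = 44.23 mg/L.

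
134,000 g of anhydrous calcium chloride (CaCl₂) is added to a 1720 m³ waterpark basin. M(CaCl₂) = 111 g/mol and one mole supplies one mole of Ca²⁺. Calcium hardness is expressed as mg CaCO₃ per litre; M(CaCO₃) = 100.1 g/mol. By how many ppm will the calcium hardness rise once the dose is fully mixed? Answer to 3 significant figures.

70.3 ppm

Volume: 1720 m³ = 1,720,000 L.
Moles of Ca²⁺: 134,000 g ÷ 111 g/mol = 1207 mol.
As CaCO₃: 1207 mol × 100.1 g/mol = 120,800 g.
Rise: 120,800 g / 1,720,000 L × 1000 = 70.26 mg/L.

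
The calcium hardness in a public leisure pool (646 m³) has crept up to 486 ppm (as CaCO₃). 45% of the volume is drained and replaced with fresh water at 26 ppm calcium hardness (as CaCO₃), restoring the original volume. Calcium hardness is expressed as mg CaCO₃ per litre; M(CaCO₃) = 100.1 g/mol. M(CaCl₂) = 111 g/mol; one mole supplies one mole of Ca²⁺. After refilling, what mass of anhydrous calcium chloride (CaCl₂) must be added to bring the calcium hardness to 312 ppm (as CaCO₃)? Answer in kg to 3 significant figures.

Volume: 646 m³ = 646,000 L.
After draining 45% and refilling: 486 × 0.55 + 26 × 0.45 = 279 ppm.
Deficit to target: 312 − 279 = 33 mg/L.
As CaCO₃: 33 mg/L × 646,000 L = 21,320 g; ÷ 100.1 = 213 mol Ca²⁺.
Mass: 213 × 111 = 23,640 g.

23.6 kg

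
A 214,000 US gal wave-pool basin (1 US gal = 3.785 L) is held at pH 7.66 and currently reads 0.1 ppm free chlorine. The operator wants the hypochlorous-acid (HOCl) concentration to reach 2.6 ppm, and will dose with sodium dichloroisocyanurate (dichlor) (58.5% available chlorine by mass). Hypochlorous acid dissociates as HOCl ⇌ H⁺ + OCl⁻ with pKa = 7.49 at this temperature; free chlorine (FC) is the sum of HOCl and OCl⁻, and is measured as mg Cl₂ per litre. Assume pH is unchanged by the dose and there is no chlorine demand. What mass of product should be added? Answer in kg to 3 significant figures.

Volume: 214,000 US gal × 3.785 L/gal = 809,990 L.
[OCl⁻]/[HOCl] = 10^(pH − pKa) = 10^(7.66 − 7.49) = 1.479; fraction as HOCl = 1/(1 + 1.479) = 0.4034.
Free chlorine required for 2.6 ppm HOCl: 2.6 / 0.4034 = 6.446 ppm.
FC to add: 6.446 − 0.1 = 6.346 mg/L as Cl₂.
Cl₂ equivalent: 6.346 mg/L × 809,990 L = 5140 g.
Product at 58.5% available Cl: 5140 / 0.585 = 8786 g.

8.79 kg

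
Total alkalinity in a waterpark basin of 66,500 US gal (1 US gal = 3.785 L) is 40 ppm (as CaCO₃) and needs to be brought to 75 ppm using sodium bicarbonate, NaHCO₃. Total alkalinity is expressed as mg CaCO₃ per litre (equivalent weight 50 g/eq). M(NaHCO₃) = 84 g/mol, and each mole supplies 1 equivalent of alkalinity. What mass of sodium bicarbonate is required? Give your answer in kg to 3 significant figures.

14.8 kg

Volume: 66,500 US gal × 3.785 L/gal = 251,702 L.
Alkalinity to add: (75 − 40) = 35 mg/L as CaCO₃ × 251,702 L = 8810 g as CaCO₃.
Equivalents: 8810 g ÷ 50 g/eq = 176.2 eq.
NaHCO₃ supplies 1 eq per mole → 176.2 mol.
Mass: 176.2 mol × 84 g/mol = 14,800 g.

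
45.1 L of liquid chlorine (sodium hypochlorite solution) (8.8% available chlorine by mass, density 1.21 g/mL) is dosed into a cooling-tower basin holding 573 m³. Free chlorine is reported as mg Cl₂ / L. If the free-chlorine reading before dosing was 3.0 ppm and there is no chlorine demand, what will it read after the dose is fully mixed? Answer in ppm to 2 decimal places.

11.38 ppm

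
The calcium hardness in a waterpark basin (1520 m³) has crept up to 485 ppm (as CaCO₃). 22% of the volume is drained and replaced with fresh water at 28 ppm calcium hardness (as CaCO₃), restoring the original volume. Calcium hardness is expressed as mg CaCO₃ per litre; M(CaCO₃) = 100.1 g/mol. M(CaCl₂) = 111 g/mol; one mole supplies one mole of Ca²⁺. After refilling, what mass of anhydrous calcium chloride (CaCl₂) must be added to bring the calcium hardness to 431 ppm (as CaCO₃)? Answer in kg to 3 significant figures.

Volume: 1520 m³ = 1,520,000 L.
After draining 22% and refilling: 485 × 0.78 + 28 × 0.22 = 384.46 ppm.
Deficit to target: 431 − 384.46 = 46.54 mg/L.
As CaCO₃: 46.54 mg/L × 1,520,000 L = 70,740 g; ÷ 100.1 = 706.7 mol Ca²⁺.
Mass: 706.7 × 111 = 78,440 g.

78.4 kg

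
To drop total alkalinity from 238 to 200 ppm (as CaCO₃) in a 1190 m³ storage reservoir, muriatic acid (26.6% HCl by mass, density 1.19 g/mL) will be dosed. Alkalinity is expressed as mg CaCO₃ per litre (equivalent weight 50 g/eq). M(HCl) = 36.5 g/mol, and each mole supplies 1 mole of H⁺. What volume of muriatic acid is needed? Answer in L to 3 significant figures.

Volume: 1190 m³ = 1,190,000 L.
Alkalinity to neutralize: (238 − 200) = 38 mg/L as CaCO₃ × 1,190,000 L = 45,220 g as CaCO₃.
Equivalents of H⁺ required: 45,220 ÷ 50 g/eq = 904.4 eq = 904.4 mol HCl.
Mass of HCl: 904.4 × 36.5 = 33,010 g.
Mass of 26.6% solution: 33,010 / 0.266 = 124,100 g.
Volume: 124,100 g ÷ 1.19 g/mL = 104,300 mL.

104 L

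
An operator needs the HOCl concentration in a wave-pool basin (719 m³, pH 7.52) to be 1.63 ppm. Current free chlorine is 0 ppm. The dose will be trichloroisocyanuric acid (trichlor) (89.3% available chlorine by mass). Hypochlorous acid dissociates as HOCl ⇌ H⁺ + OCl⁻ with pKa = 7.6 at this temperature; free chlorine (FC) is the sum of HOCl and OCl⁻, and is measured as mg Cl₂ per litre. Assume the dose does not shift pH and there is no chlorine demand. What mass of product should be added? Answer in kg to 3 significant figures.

Volume: 719 m³ = 719,000 L.
[OCl⁻]/[HOCl] = 10^(pH − pKa) = 10^(7.52 − 7.6) = 0.8318; fraction as HOCl = 1/(1 + 0.8318) = 0.5459.
Free chlorine required for 1.63 ppm HOCl: 1.63 / 0.5459 = 2.986 ppm.
FC to add: 2.986 − 0 = 2.986 mg/L as Cl₂.
Cl₂ equivalent: 2.986 mg/L × 719,000 L = 2147 g.
Product at 89.3% available Cl: 2147 / 0.893 = 2404 g.

2.40 kg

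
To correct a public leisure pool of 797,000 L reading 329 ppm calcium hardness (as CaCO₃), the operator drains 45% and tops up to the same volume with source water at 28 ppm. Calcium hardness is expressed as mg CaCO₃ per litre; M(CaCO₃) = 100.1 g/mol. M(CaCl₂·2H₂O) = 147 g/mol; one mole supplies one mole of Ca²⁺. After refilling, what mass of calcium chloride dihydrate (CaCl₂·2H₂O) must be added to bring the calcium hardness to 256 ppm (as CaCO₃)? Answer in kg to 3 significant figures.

73.1 kg

After draining 45% and refilling: 329 × 0.55 + 28 × 0.45 = 193.55 ppm.
Deficit to target: 256 − 193.55 = 62.45 mg/L.
As CaCO₃: 62.45 mg/L × 797,000 L = 49,770 g; ÷ 100.1 = 497.2 mol Ca²⁺.
Mass: 497.2 × 147 = 73,090 g.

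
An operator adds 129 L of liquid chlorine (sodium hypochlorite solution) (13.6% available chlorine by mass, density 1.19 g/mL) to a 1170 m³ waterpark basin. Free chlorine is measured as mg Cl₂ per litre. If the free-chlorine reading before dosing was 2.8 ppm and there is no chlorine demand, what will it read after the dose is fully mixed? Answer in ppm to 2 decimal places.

20.64 ppm

Volume: 1170 m³ = 1,170,000 L.
Mass of solution: 129 L × 1000 mL/L × 1.19 g/mL = 153,500 g.
Available chlorine delivered: 153,500 g × 0.136 = 20,880 g as Cl₂.
Concentration rise: 20,880 g / 1,170,000 L = 17.84 mg/L = 17.84 ppm.
Final FC: 2.8 + 17.84 = 20.64 ppm.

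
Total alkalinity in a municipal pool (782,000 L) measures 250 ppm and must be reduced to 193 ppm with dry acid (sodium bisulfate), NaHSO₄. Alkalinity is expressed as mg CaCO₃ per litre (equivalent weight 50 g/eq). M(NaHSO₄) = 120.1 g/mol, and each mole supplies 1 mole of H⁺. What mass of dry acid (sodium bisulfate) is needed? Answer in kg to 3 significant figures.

107 kg

Alkalinity to neutralize: (250 − 193) = 57 mg/L as CaCO₃ × 782,000 L = 44,570 g as CaCO₃.
Equivalents of H⁺ required: 44,570 ÷ 50 g/eq = 891.5 eq = 891.5 mol NaHSO₄.
Mass of NaHSO₄: 891.5 × 120.1 = 107,100 g.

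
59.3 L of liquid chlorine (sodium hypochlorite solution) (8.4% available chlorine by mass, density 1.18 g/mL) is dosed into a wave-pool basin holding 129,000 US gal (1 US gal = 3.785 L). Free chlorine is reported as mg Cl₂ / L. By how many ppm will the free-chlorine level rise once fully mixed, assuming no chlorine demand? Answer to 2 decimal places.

12.04 ppm

Volume: 129,000 US gal × 3.785 L/gal = 488,265 L.
Mass of solution: 59.3 L × 1000 mL/L × 1.18 g/mL = 69,970 g.
Available chlorine delivered: 69,970 g × 0.084 = 5878 g as Cl₂.
Concentration rise: 5878 g / 488,265 L = 12.04 mg/L = 12.04 ppm.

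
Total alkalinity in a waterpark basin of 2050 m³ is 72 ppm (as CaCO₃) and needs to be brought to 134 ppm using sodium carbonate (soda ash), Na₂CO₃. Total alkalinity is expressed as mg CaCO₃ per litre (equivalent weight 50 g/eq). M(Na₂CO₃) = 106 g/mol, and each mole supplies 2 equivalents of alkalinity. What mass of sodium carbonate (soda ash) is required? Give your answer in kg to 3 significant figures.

135 kg

Volume: 2050 m³ = 2,050,000 L.
Alkalinity to add: (134 − 72) = 62 mg/L as CaCO₃ × 2,050,000 L = 127,100 g as CaCO₃.
Equivalents: 127,100 g ÷ 50 g/eq = 2542 eq.
Each mole of Na₂CO₃ supplies 2 eq, so 2542 / 2 = 1271 mol.
Mass: 1271 mol × 106 g/mol = 134,700 g.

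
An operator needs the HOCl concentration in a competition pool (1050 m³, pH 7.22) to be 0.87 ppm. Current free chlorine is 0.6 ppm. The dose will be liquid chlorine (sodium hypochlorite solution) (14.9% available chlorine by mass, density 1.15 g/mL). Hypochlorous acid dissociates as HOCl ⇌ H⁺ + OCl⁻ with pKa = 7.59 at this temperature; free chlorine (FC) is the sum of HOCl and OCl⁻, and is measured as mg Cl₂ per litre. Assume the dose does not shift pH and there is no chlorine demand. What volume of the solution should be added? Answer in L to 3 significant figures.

3.93 L

Volume: 1050 m³ = 1,050,000 L.
[OCl⁻]/[HOCl] = 10^(pH − pKa) = 10^(7.22 − 7.59) = 0.4266; fraction as HOCl = 1/(1 + 0.4266) = 0.701.
Free chlorine required for 0.87 ppm HOCl: 0.87 / 0.701 = 1.241 ppm.
FC to add: 1.241 − 0.6 = 0.6411 mg/L as Cl₂.
Cl₂ equivalent: 0.6411 mg/L × 1,050,000 L = 673.2 g.
Product at 14.9% available Cl: 673.2 / 0.149 = 4518 g.
Volume: 4518 g ÷ 1.15 g/mL = 3929 mL.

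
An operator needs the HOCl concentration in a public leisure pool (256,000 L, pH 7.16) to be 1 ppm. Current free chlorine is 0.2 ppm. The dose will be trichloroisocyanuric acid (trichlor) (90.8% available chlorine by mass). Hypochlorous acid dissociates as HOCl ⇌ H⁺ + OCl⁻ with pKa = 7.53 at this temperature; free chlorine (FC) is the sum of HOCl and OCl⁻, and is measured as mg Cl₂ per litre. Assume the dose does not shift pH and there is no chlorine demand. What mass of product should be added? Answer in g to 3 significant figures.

[OCl⁻]/[HOCl] = 10^(pH − pKa) = 10^(7.16 − 7.53) = 0.4266; fraction as HOCl = 1/(1 + 0.4266) = 0.701.
Free chlorine required for 1 ppm HOCl: 1 / 0.701 = 1.427 ppm.
FC to add: 1.427 − 0.2 = 1.227 mg/L as Cl₂.
Cl₂ equivalent: 1.227 mg/L × 256,000 L = 314 g.
Product at 90.8% available Cl: 314 / 0.908 = 345.8 g.

346 g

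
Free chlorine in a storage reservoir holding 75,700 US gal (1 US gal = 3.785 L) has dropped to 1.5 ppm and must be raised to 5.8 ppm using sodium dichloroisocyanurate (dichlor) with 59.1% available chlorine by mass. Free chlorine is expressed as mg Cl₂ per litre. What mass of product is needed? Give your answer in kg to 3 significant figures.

2.08 kg

Volume: 75,700 US gal × 3.785 L/gal = 286,524 L.
Chlorine deficit: 5.8 − 1.5 = 4.3 ppm = 4.3 mg/L as Cl₂.
Cl₂ equivalent needed: 4.3 mg/L × 286,524 L = 1,232,000 mg = 1232 g.
Product at 59.1% available chlorine: 1232 / 0.591 = 2085 g.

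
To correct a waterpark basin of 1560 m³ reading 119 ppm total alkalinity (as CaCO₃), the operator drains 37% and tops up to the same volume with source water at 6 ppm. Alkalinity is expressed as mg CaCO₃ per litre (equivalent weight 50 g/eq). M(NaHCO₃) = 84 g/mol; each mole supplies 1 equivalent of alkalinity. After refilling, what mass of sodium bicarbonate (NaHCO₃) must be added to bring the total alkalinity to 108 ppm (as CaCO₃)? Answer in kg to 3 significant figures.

80.7 kg

Volume: 1560 m³ = 1,560,000 L.
After draining 37% and refilling: 119 × 0.63 + 6 × 0.37 = 77.19 ppm.
Deficit to target: 108 − 77.19 = 30.81 mg/L.
As CaCO₃: 30.81 mg/L × 1,560,000 L = 48,060 g; ÷ 50 g/eq ÷ 1 = 961.3 mol NaHCO₃.
Mass: 961.3 × 84 = 80,750 g.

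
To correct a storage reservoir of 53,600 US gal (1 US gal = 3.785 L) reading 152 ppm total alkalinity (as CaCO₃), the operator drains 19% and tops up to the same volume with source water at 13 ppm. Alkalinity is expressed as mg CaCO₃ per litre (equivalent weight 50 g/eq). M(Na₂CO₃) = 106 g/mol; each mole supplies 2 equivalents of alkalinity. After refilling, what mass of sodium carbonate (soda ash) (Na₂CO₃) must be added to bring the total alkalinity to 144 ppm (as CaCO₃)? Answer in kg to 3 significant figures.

Volume: 53,600 US gal × 3.785 L/gal = 202,876 L.
After draining 19% and refilling: 152 × 0.81 + 13 × 0.19 = 125.59 ppm.
Deficit to target: 144 − 125.59 = 18.41 mg/L.
As CaCO₃: 18.41 mg/L × 202,876 L = 3735 g; ÷ 50 g/eq ÷ 2 = 37.35 mol Na₂CO₃.
Mass: 37.35 × 106 = 3959 g.

3.96 kg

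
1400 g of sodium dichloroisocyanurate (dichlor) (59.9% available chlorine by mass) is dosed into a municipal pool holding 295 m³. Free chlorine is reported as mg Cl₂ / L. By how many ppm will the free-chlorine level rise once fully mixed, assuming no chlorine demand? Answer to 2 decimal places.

Volume: 295 m³ = 295,000 L.
Available chlorine delivered: 1400 g × 0.599 = 838.6 g as Cl₂.
Concentration rise: 838.6 g / 295,000 L = 2.843 mg/L = 2.84 ppm.

2.84 ppm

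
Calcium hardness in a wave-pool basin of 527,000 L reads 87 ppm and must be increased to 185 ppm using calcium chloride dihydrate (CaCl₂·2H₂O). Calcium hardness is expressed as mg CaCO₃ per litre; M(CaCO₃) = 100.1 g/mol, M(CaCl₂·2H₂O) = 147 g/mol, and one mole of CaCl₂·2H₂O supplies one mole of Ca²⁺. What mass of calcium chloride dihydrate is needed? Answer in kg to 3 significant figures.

Hardness to add: (185 − 87) = 98 mg/L as CaCO₃ × 527,000 L = 51,650 g as CaCO₃.
Moles of Ca²⁺ (1 mol Ca²⁺ ≡ 1 mol CaCO₃): 51,650 / 100.1 g/mol = 515.9 mol.
Mass of CaCl₂·2H₂O: 515.9 × 147 = 75,840 g.

75.8 kg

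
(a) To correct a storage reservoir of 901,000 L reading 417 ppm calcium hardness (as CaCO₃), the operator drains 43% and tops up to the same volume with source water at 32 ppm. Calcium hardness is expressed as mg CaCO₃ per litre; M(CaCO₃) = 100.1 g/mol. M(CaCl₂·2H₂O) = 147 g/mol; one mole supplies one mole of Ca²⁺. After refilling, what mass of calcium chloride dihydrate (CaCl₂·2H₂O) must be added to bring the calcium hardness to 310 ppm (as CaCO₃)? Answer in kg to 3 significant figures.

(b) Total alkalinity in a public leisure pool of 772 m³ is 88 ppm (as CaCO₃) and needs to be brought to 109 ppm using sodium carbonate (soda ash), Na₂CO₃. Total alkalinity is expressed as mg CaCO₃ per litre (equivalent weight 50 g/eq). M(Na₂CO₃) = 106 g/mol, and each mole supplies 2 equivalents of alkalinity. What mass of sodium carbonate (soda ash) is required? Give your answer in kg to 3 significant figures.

(a) After draining 43% and refilling: 417 × 0.57 + 32 × 0.43 = 251.45 ppm.
(a) Deficit to target: 310 − 251.45 = 58.55 mg/L.
(a) As CaCO₃: 58.55 mg/L × 901,000 L = 52,750 g; ÷ 100.1 = 527 mol Ca²⁺.
(a) Mass: 527 × 147 = 77,470 g.

(b) Volume: 772 m³ = 772,000 L.
(b) Alkalinity to add: (109 − 88) = 21 mg/L as CaCO₃ × 772,000 L = 16,210 g as CaCO₃.
(b) Equivalents: 16,210 g ÷ 50 g/eq = 324.2 eq.
(b) Each mole of Na₂CO₃ supplies 2 eq, so 324.2 / 2 = 162.1 mol.
(b) Mass: 162.1 mol × 106 g/mol = 17,180 g.

(a) 77.5 kg; (b) 17.2 kg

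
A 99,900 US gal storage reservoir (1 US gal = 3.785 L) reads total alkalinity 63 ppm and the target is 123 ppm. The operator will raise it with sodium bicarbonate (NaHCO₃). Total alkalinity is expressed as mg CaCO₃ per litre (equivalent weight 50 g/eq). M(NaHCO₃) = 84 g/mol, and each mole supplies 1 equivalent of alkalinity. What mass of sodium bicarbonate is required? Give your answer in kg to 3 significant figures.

38.1 kg

Volume: 99,900 US gal × 3.785 L/gal = 378,122 L.
Alkalinity to add: (123 − 63) = 60 mg/L as CaCO₃ × 378,122 L = 22,690 g as CaCO₃.
Equivalents: 22,690 g ÷ 50 g/eq = 453.7 eq.
NaHCO₃ supplies 1 eq per mole → 453.7 mol.
Mass: 453.7 mol × 84 g/mol = 38,110 g.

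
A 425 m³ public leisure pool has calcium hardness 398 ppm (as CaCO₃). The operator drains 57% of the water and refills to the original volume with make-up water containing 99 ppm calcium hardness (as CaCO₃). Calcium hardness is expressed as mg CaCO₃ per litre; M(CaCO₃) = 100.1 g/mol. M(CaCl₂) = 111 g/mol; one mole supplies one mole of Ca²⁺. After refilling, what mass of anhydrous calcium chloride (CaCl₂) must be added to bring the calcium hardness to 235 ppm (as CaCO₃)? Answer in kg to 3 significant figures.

Volume: 425 m³ = 425,000 L.
After draining 57% and refilling: 398 × 0.43 + 99 × 0.57 = 227.57 ppm.
Deficit to target: 235 − 227.57 = 7.43 mg/L.
As CaCO₃: 7.43 mg/L × 425,000 L = 3158 g; ÷ 100.1 = 31.55 mol Ca²⁺.
Mass: 31.55 × 111 = 3502 g.

3.50 kg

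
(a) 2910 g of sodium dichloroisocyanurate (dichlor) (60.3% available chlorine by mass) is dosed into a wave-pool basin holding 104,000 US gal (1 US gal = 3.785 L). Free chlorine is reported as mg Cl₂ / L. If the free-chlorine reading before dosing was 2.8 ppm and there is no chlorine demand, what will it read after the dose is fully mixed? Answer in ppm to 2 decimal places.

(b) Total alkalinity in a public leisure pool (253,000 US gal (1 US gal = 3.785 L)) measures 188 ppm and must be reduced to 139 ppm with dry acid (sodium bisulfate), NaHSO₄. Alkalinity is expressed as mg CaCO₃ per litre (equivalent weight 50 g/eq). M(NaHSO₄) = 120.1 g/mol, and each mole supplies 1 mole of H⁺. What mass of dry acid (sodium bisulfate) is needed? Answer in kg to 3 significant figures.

(a) Volume: 104,000 US gal × 3.785 L/gal = 393,640 L.
(a) Available chlorine delivered: 2910 g × 0.603 = 1755 g as Cl₂.
(a) Concentration rise: 1755 g / 393,640 L = 4.458 mg/L = 4.46 ppm.
(a) Final FC: 2.8 + 4.46 = 7.26 ppm.

(b) Volume: 253,000 US gal × 3.785 L/gal = 957,605 L.
(b) Alkalinity to neutralize: (188 − 139) = 49 mg/L as CaCO₃ × 957,605 L = 46,920 g as CaCO₃.
(b) Equivalents of H⁺ required: 46,920 ÷ 50 g/eq = 938.5 eq = 938.5 mol NaHSO₄.
(b) Mass of NaHSO₄: 938.5 × 120.1 = 112,700 g.

(a) 7.26 ppm; (b) 113 kg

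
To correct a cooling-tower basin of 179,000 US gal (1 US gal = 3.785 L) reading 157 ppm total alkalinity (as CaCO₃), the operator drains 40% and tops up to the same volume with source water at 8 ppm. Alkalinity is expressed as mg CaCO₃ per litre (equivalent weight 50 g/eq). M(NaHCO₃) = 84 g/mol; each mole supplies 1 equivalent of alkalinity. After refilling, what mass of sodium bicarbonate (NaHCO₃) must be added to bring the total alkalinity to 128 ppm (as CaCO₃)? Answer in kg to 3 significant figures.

Volume: 179,000 US gal × 3.785 L/gal = 677,515 L.
After draining 40% and refilling: 157 × 0.60 + 8 × 0.40 = 97.4 ppm.
Deficit to target: 128 − 97.4 = 30.6 mg/L.
As CaCO₃: 30.6 mg/L × 677,515 L = 20,730 g; ÷ 50 g/eq ÷ 1 = 414.6 mol NaHCO₃.
Mass: 414.6 × 84 = 34,830 g.

34.8 kg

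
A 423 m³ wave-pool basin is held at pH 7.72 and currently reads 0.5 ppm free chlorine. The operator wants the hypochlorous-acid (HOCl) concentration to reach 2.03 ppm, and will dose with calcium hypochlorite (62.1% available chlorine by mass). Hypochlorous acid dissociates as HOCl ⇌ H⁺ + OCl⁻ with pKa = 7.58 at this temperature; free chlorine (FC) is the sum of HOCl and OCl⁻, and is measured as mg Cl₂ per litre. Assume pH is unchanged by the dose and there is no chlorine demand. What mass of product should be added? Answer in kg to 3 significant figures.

Volume: 423 m³ = 423,000 L.
[OCl⁻]/[HOCl] = 10^(pH − pKa) = 10^(7.72 − 7.58) = 1.38; fraction as HOCl = 1/(1 + 1.38) = 0.4201.
Free chlorine required for 2.03 ppm HOCl: 2.03 / 0.4201 = 4.832 ppm.
FC to add: 4.832 − 0.5 = 4.332 mg/L as Cl₂.
Cl₂ equivalent: 4.332 mg/L × 423,000 L = 1833 g.
Product at 62.1% available Cl: 1833 / 0.621 = 2951 g.

2.95 kg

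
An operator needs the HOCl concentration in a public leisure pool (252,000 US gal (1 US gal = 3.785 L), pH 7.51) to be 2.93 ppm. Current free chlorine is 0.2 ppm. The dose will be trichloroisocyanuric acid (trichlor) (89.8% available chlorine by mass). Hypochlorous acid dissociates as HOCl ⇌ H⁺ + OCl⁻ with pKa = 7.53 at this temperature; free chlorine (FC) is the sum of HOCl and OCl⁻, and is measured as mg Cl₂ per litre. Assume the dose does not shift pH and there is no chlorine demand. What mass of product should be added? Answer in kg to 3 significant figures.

5.87 kg

Volume: 252,000 US gal × 3.785 L/gal = 953,820 L.
[OCl⁻]/[HOCl] = 10^(pH − pKa) = 10^(7.51 − 7.53) = 0.955; fraction as HOCl = 1/(1 + 0.955) = 0.5115.
Free chlorine required for 2.93 ppm HOCl: 2.93 / 0.5115 = 5.728 ppm.
FC to add: 5.728 − 0.2 = 5.528 mg/L as Cl₂.
Cl₂ equivalent: 5.528 mg/L × 953,820 L = 5273 g.
Product at 89.8% available Cl: 5273 / 0.898 = 5872 g.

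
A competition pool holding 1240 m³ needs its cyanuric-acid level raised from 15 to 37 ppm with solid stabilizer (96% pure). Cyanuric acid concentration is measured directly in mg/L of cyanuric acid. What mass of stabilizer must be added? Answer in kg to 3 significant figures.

28.4 kg

Volume: 1240 m³ = 1,240,000 L.
CYA to add: (37 − 15) = 22 mg/L × 1,240,000 L = 27,280 g cyanuric acid.
At 96% purity: 27,280 / 0.96 = 28,420 g product.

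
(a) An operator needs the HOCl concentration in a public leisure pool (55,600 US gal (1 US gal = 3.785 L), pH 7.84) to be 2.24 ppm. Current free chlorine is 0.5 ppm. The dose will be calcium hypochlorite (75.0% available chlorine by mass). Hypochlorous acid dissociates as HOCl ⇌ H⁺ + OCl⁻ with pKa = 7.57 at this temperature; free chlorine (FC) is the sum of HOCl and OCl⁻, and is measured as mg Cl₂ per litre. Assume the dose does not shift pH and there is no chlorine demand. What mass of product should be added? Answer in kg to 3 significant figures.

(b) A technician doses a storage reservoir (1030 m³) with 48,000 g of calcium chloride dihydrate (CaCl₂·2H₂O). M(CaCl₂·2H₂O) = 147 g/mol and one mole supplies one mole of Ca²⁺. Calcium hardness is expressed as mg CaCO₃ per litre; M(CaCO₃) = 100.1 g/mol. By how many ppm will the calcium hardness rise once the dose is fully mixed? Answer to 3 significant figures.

(a) 1.66 kg; (b) 31.7 ppm

(a) Volume: 55,600 US gal × 3.785 L/gal = 210,446 L.
(a) [OCl⁻]/[HOCl] = 10^(pH − pKa) = 10^(7.84 − 7.57) = 1.862; fraction as HOCl = 1/(1 + 1.862) = 0.3494.
(a) Free chlorine required for 2.24 ppm HOCl: 2.24 / 0.3494 = 6.411 ppm.
(a) FC to add: 6.411 − 0.5 = 5.911 mg/L as Cl₂.
(a) Cl₂ equivalent: 5.911 mg/L × 210,446 L = 1244 g.
(a) Product at 75.0% available Cl: 1244 / 0.75 = 1659 g.

(b) Volume: 1030 m³ = 1,030,000 L.
(b) Moles of Ca²⁺: 48,000 g ÷ 147 g/mol = 326.5 mol.
(b) As CaCO₃: 326.5 mol × 100.1 g/mol = 32,690 g.
(b) Rise: 32,690 g / 1,030,000 L × 1000 = 31.73 mg/L.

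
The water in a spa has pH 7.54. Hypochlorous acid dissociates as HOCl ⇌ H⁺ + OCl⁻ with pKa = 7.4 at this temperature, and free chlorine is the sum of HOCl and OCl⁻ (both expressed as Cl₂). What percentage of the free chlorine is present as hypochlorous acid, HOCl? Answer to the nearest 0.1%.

[OCl⁻]/[HOCl] = 10^(pH − pKa) = 10^(7.54 − 7.4) = 10^0.14 = 1.38.
Fraction as HOCl = 1 / (1 + 1.38) = 0.4201.

42.0%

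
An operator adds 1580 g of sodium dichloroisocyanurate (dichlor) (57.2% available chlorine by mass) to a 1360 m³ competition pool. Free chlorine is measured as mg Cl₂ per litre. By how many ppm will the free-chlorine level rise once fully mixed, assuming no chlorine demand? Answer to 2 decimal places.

Volume: 1360 m³ = 1,360,000 L.
Available chlorine delivered: 1580 g × 0.572 = 903.8 g as Cl₂.
Concentration rise: 903.8 g / 1,360,000 L = 0.6645 mg/L = 0.66 ppm.

0.66 ppm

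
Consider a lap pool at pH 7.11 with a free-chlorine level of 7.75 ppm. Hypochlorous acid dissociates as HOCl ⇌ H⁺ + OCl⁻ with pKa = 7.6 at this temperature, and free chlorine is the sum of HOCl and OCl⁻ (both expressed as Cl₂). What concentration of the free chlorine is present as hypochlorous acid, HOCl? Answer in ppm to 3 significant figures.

[OCl⁻]/[HOCl] = 10^(pH − pKa) = 10^(7.11 − 7.6) = 10^-0.49 = 0.3236.
Fraction as HOCl = 1 / (1 + 0.3236) = 0.7555.
HOCl = 0.7555 × 7.75 ppm = 5.855 ppm.

5.86 ppm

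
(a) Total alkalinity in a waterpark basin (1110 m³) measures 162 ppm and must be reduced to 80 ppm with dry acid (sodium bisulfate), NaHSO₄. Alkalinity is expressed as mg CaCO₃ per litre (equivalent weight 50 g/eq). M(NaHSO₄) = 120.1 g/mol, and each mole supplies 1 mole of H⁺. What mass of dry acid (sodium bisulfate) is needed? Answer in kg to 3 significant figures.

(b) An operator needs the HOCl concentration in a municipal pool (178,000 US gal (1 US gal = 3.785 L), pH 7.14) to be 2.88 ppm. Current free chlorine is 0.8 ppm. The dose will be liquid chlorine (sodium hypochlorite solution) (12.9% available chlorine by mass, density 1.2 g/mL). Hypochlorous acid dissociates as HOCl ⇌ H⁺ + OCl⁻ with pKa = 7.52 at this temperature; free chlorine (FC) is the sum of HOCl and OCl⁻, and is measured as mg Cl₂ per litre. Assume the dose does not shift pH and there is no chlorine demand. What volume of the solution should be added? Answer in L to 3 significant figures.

(a) 219 kg; (b) 14.3 L

(a) Volume: 1110 m³ = 1,110,000 L.
(a) Alkalinity to neutralize: (162 − 80) = 82 mg/L as CaCO₃ × 1,110,000 L = 91,020 g as CaCO₃.
(a) Equivalents of H⁺ required: 91,020 ÷ 50 g/eq = 1820 eq = 1820 mol NaHSO₄.
(a) Mass of NaHSO₄: 1820 × 120.1 = 218,600 g.

(b) Volume: 178,000 US gal × 3.785 L/gal = 673,730 L.
(b) [OCl⁻]/[HOCl] = 10^(pH − pKa) = 10^(7.14 − 7.52) = 0.4169; fraction as HOCl = 1/(1 + 0.4169) = 0.7058.
(b) Free chlorine required for 2.88 ppm HOCl: 2.88 / 0.7058 = 4.081 ppm.
(b) FC to add: 4.081 − 0.8 = 3.281 mg/L as Cl₂.
(b) Cl₂ equivalent: 3.281 mg/L × 673,730 L = 2210 g.
(b) Product at 12.9% available Cl: 2210 / 0.129 = 17,130 g.
(b) Volume: 17,130 g ÷ 1.2 g/mL = 14,280 mL.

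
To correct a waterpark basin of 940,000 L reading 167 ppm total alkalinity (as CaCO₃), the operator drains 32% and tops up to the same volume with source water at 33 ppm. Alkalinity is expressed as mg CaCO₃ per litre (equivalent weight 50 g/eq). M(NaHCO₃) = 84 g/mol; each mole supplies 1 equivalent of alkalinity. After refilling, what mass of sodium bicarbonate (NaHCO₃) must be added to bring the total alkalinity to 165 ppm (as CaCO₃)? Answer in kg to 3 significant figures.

After draining 32% and refilling: 167 × 0.68 + 33 × 0.32 = 124.12 ppm.
Deficit to target: 165 − 124.12 = 40.88 mg/L.
As CaCO₃: 40.88 mg/L × 940,000 L = 38,430 g; ÷ 50 g/eq ÷ 1 = 768.5 mol NaHCO₃.
Mass: 768.5 × 84 = 64,560 g.

64.6 kg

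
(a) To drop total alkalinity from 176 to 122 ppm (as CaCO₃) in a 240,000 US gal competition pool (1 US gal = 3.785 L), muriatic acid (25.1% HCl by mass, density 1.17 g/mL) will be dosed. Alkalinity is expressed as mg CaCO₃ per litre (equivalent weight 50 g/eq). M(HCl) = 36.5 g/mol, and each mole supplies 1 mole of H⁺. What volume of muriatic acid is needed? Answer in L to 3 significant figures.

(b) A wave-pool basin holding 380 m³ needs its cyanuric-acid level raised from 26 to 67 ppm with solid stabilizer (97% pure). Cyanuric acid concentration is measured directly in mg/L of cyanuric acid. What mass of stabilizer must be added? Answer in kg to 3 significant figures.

(a) 122 L; (b) 16.1 kg

(a) Volume: 240,000 US gal × 3.785 L/gal = 908,400 L.
(a) Alkalinity to neutralize: (176 − 122) = 54 mg/L as CaCO₃ × 908,400 L = 49,050 g as CaCO₃.
(a) Equivalents of H⁺ required: 49,050 ÷ 50 g/eq = 981.1 eq = 981.1 mol HCl.
(a) Mass of HCl: 981.1 × 36.5 = 35,810 g.
(a) Mass of 25.1% solution: 35,810 / 0.251 = 142,700 g.
(a) Volume: 142,700 g ÷ 1.17 g/mL = 121,900 mL.

(b) Volume: 380 m³ = 380,000 L.
(b) CYA to add: (67 − 26) = 41 mg/L × 380,000 L = 15,580 g cyanuric acid.
(b) At 97% purity: 15,580 / 0.97 = 16,060 g product.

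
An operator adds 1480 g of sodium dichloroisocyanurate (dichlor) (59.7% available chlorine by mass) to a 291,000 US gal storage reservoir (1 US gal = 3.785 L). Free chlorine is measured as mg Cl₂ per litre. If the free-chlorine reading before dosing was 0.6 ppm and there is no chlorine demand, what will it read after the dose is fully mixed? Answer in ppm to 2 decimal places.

1.40 ppm

Volume: 291,000 US gal × 3.785 L/gal = 1,101,435 L.
Available chlorine delivered: 1480 g × 0.597 = 883.6 g as Cl₂.
Concentration rise: 883.6 g / 1,101,435 L = 0.8022 mg/L = 0.80 ppm.
Final FC: 0.6 + 0.80 = 1.40 ppm.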